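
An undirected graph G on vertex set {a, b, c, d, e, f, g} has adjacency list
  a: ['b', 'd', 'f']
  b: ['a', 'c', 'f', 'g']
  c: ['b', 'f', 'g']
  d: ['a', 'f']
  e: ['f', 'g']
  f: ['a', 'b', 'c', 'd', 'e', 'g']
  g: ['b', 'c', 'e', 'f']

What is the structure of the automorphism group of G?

Degrees alone do not determine every vertex (e.g. a and c both have degree 3), but their neighbour-degree multisets differ: N(a) has degrees [2, 4, 6] while N(c) has degrees [4, 4, 6]. Repeating this refinement separates all vertices, so the only automorphism is the identity.

{e}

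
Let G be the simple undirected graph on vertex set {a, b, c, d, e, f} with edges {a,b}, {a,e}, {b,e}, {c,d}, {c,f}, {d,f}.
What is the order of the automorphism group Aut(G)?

G has two connected components, {c, d, f} and {a, b, e}; each is 2-regular, so G = C_3 ⊔ C_3. Aut of a disjoint union of two copies of C_3 is the wreath product D_3 ≀ Z_2, of order 2·6² = 72.

72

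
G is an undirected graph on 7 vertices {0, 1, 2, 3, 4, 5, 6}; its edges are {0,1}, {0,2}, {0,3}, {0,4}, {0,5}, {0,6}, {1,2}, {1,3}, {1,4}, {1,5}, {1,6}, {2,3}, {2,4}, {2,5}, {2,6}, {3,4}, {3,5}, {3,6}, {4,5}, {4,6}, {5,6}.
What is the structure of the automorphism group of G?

Every vertex has degree 6, so G is the complete graph K_7. Every bijection on the vertex set is an automorphism of K_7; hence Aut(K_7) ≅ S_7, order 5040.

the symmetric group on 7 letters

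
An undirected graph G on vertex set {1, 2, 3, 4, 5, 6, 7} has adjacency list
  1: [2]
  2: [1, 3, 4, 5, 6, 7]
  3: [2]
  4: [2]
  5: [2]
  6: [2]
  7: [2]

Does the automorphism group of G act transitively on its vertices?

Vertex 2 is the only vertex of degree 6, so every automorphism fixes it; G is not vertex-transitive.

No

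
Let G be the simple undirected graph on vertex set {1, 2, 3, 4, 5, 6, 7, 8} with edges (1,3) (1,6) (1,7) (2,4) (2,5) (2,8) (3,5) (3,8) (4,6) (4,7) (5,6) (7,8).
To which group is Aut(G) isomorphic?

G is 3-regular and bipartite on 2^3 = 8 vertices with girth 4; it is the hypercube graph Q_3. Aut(Q_3) consists of the signed permutations of the 3 coordinate axes: 3! permutations times 2^3 sign flips, so |Aut| = 2^3·3! = 48.

the hyperoctahedral group B_3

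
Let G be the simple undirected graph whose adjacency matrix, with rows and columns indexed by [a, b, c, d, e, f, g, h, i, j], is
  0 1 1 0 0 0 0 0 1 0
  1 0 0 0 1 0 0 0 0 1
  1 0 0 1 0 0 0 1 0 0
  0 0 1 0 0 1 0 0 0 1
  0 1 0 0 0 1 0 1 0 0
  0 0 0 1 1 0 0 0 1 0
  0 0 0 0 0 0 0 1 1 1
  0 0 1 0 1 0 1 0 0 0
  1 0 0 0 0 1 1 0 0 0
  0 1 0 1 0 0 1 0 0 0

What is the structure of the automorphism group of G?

G is 3-regular on 10 vertices with no triangles and no 4-cycles (girth 5): this is the Petersen graph. It is a classical fact that the Petersen graph has automorphism group S_5 (order 120), arising from its description as the Kneser graph K(5,2).

S_5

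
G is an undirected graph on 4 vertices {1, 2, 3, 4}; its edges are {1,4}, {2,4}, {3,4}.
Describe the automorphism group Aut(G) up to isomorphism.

the symmetric group on 3 letters

Vertex 4 has degree 3 and every other vertex has degree 1, so G is the star K_{1,3} with centre 4. The 3 leaves are pairwise interchangeable while the centre is fixed, giving Aut(G) = S_3.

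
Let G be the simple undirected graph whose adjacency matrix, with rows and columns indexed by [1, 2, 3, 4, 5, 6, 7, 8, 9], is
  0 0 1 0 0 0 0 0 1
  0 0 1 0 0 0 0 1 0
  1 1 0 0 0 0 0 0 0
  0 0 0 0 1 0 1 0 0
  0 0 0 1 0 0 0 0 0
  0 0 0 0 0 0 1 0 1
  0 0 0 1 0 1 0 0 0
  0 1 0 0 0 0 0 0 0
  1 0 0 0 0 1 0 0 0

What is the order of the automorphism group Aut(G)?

The degree sequence is [2, 2, 2, 2, 1, 2, 2, 1, 2]; the two degree-1 vertices 5 and 8 are the ends of a path, so G = P_9. A path has exactly one nontrivial symmetry — reversal — giving Aut(G) of order 2.

2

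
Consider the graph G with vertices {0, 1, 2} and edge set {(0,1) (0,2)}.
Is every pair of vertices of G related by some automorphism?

No

Vertex 0 is the only vertex of degree 2, so every automorphism fixes it; G is not vertex-transitive.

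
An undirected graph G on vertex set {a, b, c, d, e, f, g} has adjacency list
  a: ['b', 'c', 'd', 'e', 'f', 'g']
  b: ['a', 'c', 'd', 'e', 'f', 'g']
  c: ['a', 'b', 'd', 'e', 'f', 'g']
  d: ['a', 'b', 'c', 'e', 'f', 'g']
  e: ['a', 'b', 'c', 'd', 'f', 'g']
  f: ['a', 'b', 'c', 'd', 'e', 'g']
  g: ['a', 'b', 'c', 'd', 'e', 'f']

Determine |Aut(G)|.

5040

All 7 vertices are pairwise adjacent: G = K_7. Every bijection on the vertex set is an automorphism of K_7; hence Aut(K_7) ≅ S_7, order 5040.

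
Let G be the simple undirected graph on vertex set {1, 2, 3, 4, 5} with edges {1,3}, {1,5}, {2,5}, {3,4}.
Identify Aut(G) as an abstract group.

The degree sequence is [2, 1, 2, 1, 2]; the two degree-1 vertices 2 and 4 are the ends of a path, so G = P_5. The only nontrivial automorphism of a path is the end-to-end reflection, so Aut(G) ≅ Z_2.

Z_2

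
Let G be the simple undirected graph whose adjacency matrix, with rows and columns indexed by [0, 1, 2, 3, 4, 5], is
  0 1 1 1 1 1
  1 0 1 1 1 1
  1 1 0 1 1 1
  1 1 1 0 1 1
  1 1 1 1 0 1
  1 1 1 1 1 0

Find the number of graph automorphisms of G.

720

All 6 vertices are pairwise adjacent: G = K_6. Every bijection on the vertex set is an automorphism of K_6; hence Aut(K_6) ≅ S_6, order 720.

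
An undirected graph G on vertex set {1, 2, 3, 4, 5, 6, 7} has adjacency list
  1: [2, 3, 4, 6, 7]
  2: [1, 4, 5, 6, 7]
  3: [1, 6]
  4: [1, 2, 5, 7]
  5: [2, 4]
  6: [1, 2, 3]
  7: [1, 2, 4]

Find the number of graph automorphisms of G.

The degree sequence is [5, 5, 2, 4, 2, 3, 3]. Checking the degree-preserving permutations of the vertex set shows that none except the identity preserves every edge, so Aut(G) is trivial.

1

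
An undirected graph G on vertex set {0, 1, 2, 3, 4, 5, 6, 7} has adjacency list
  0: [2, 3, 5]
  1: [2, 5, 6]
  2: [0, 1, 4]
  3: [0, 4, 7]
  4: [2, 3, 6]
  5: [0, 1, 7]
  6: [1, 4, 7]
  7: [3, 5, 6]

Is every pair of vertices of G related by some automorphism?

G is 3-regular and bipartite on 2^3 = 8 vertices with girth 4; it is the hypercube graph Q_3. The symmetry group of the 3-cube is the hyperoctahedral group B_3 = Z_2 ≀ S_3, of order 2^3·3! = 48. This group acts transitively on the 8 vertices.

Yes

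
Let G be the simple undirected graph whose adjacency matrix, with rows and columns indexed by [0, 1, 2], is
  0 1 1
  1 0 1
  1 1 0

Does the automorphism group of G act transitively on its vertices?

Yes

All 3 vertices are pairwise adjacent: G = K_3. Every bijection on the vertex set is an automorphism of K_3; hence Aut(K_3) ≅ S_3, order 6. Under this action every vertex can be carried to every other, so G is vertex-transitive.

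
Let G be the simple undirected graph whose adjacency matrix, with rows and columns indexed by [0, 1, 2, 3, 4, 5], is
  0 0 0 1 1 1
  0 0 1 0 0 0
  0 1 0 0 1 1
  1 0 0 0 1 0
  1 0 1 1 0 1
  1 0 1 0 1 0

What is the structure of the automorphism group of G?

{e}

Degrees alone do not determine every vertex (e.g. 0 and 2 both have degree 3), but their neighbour-degree multisets differ: N(0) has degrees [2, 3, 4] while N(2) has degrees [1, 3, 4]. Repeating this refinement separates all vertices, so the only automorphism is the identity.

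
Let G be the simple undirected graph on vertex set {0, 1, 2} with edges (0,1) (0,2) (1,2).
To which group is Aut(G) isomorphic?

Every vertex has degree 2, so G is the complete graph K_3. Any permutation of the 3 vertices preserves K_3, so Aut(K_3) = S_3 of order 3! = 6.

S_3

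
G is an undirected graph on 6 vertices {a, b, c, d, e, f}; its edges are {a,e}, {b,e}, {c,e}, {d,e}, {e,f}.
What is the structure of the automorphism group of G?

Vertex e has degree 5 and every other vertex has degree 1, so G is the star K_{1,5} with centre e. The 5 leaves are pairwise interchangeable while the centre is fixed, giving Aut(G) = S_5.

S_5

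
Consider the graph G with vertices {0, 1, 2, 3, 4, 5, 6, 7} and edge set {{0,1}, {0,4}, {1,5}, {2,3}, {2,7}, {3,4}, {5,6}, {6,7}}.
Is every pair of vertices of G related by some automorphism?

Every vertex has degree 2 and the graph is connected, so G is the 8-cycle C_8. The automorphisms of the 8-cycle are exactly the symmetries of a regular 8-gon: the dihedral group D_8, |D_8| = 16. Under this action every vertex can be carried to every other, so G is vertex-transitive.

Yes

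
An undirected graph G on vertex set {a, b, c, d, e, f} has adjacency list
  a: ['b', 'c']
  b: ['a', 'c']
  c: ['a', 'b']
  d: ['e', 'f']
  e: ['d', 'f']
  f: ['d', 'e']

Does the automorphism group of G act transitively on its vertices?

G has two connected components, {d, e, f} and {a, b, c}; each is 2-regular, so G = C_3 ⊔ C_3. Aut of a disjoint union of two copies of C_3 is the wreath product D_3 ≀ Z_2, of order 2·6² = 72. This group acts transitively on the 6 vertices.

Yes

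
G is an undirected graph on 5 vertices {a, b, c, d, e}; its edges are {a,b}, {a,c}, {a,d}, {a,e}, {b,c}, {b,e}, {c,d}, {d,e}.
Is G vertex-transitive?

No

Vertex a is the only vertex of degree 4, so every automorphism fixes it; G is not vertex-transitive.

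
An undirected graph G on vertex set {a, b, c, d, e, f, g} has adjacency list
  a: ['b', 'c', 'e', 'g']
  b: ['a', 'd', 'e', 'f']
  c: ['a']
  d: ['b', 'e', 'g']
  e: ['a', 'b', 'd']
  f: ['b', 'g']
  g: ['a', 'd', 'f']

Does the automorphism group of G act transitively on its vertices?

No

Vertex c is the only vertex of degree 1, so every automorphism fixes it; G is not vertex-transitive.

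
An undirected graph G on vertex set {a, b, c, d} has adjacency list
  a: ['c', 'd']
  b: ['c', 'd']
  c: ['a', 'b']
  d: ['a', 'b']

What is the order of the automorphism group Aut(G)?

8

G is 2-regular and bipartite on 2^2 = 4 vertices with girth 4; it is the hypercube graph Q_2. The symmetry group of the 2-cube is the hyperoctahedral group B_2 = Z_2 ≀ S_2, of order 2^2·2! = 8.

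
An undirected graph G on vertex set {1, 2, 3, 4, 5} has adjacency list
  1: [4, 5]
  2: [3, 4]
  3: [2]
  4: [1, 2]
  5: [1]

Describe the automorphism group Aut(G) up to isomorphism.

the cyclic group of order 2

The degree sequence is [2, 2, 1, 2, 1]; the two degree-1 vertices 3 and 5 are the ends of a path, so G = P_5. A path has exactly one nontrivial symmetry — reversal — giving Aut(G) of order 2.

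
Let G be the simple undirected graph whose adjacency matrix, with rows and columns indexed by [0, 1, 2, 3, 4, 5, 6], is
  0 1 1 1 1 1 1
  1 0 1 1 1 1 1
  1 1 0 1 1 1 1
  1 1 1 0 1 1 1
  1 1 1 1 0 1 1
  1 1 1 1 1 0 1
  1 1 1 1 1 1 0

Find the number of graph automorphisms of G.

5040

All 7 vertices are pairwise adjacent: G = K_7. Every bijection on the vertex set is an automorphism of K_7; hence Aut(K_7) ≅ S_7, order 5040.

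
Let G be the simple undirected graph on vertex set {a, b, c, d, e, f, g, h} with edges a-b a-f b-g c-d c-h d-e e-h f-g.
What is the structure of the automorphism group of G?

D_4 ≀ Z_2

G has two connected components, {c, d, e, h} and {a, b, f, g}; each is 2-regular, so G = C_4 ⊔ C_4. With two isomorphic components, Aut(G) = Aut(C_4) ≀ S_2 = (D_4 × D_4) ⋊ Z_2: permute each cycle by D_4, then optionally swap the two cycles. Order 2·(2·4)² = 128.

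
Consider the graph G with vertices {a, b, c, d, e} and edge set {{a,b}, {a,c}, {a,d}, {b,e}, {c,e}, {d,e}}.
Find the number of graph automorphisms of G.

The vertices split by degree into {a, e} (degree 3) and {b, c, d} (degree 2); every edge runs between the two parts, so G is the complete bipartite graph K_{2,3}. The parts have unequal sizes, so no automorphism swaps them; each part is permuted independently, giving S_3 × S_2 of order 3!·2! = 12.

12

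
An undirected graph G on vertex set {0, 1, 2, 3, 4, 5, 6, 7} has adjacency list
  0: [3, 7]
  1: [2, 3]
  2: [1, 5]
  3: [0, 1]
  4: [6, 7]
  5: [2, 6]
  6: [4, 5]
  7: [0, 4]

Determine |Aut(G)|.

16

G is 2-regular and connected on 8 vertices, i.e. the cycle C_8. C_8 has 8 rotations and 8 reflections, so Aut(C_8) ≅ D_8 of order 16.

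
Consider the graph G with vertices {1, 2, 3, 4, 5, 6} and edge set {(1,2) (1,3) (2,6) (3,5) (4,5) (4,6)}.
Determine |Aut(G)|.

12

G is 2-regular and connected on 6 vertices, i.e. the cycle C_6. The automorphisms of the 6-cycle are exactly the symmetries of a regular 6-gon: the dihedral group D_6, |D_6| = 12.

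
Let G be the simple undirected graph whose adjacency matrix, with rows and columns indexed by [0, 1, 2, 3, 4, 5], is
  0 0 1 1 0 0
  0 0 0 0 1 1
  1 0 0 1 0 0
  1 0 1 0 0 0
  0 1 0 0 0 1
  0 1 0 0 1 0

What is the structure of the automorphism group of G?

G has two connected components, {0, 2, 3} and {1, 4, 5}; each is 2-regular, so G = C_3 ⊔ C_3. With two isomorphic components, Aut(G) = Aut(C_3) ≀ S_2 = (D_3 × D_3) ⋊ Z_2: permute each cycle by D_3, then optionally swap the two cycles. Order 2·(2·3)² = 72.

D_3 ≀ Z_2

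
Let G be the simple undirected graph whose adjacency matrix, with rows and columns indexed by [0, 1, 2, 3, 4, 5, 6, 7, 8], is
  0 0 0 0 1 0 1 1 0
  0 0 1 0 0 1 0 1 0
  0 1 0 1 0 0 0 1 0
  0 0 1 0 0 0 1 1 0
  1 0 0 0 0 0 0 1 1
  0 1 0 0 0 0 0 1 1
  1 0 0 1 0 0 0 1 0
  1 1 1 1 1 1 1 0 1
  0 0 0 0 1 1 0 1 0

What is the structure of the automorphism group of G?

Vertex 7 is the unique vertex of degree 8; the remaining 8 vertices each have degree 3 and induce a cycle, so G is the wheel on 9 vertices with hub 7. With the hub fixed, the remaining symmetry is that of the rim cycle C_8, giving the dihedral group D_8.

the dihedral group of order 16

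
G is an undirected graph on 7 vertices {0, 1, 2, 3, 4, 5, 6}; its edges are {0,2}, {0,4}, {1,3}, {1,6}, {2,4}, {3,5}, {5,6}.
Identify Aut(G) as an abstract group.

D_4 × D_3

G has two connected components, {1, 3, 5, 6} and {0, 2, 4}; each is 2-regular, so G = C_4 ⊔ C_3. The components are non-isomorphic (different sizes), so Aut(G) = Aut(C_4) × Aut(C_3) = D_4 × D_3 of order 8·6 = 48.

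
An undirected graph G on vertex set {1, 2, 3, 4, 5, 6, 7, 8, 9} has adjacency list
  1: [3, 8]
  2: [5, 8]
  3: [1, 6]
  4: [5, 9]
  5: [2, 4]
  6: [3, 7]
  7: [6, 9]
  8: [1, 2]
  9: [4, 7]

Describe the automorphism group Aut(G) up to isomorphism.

the dihedral group of order 18

Every vertex has degree 2 and the graph is connected, so G is the 9-cycle C_9. The automorphisms of the 9-cycle are exactly the symmetries of a regular 9-gon: the dihedral group D_9, |D_9| = 18.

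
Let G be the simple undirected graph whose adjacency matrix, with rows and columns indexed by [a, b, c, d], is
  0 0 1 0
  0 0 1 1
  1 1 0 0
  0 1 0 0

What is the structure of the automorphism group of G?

the cyclic group of order 2

The degree sequence is [1, 2, 2, 1]; the two degree-1 vertices a and d are the ends of a path, so G = P_4. A path has exactly one nontrivial symmetry — reversal — giving Aut(G) of order 2.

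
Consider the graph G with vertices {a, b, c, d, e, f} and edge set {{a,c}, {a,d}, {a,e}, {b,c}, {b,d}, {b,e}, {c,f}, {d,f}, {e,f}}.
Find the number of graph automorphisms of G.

72

G is 3-regular and bipartite with parts {c, d, e} and {a, b, f} (each part is independent and every cross-pair is an edge), so G = K_{3,3}. Aut(K_{3,3}) is the wreath product S_3 ≀ Z_2: permute within each part, then optionally swap the parts; |Aut| = 2·(3!)² = 72.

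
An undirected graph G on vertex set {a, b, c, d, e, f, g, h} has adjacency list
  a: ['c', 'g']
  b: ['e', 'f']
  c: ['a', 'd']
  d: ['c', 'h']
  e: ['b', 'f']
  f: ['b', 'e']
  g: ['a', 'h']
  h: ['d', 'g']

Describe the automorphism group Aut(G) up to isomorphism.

D_3 × D_5

G has two connected components, {a, c, d, g, h} and {b, e, f}; each is 2-regular, so G = C_5 ⊔ C_3. The components are non-isomorphic (different sizes), so Aut(G) = Aut(C_3) × Aut(C_5) = D_3 × D_5 of order 6·10 = 60.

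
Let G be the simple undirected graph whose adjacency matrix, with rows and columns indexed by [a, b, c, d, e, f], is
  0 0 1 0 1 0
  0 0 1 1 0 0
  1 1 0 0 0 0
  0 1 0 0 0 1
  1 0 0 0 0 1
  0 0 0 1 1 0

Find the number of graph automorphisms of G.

Every vertex has degree 2 and the graph is connected, so G is the 6-cycle C_6. The automorphisms of the 6-cycle are exactly the symmetries of a regular 6-gon: the dihedral group D_6, |D_6| = 12.

12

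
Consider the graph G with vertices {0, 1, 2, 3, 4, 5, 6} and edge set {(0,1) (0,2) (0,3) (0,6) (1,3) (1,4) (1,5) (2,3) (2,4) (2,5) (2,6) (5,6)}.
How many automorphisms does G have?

1

The degree sequence is [4, 4, 5, 3, 2, 3, 3]. Checking the degree-preserving permutations of the vertex set shows that none except the identity preserves every edge, so Aut(G) is trivial.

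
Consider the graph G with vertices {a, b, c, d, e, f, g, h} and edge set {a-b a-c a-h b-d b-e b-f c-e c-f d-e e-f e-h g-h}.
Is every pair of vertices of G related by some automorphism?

No

Vertex b is the only vertex of degree 4, so every automorphism fixes it; G is not vertex-transitive.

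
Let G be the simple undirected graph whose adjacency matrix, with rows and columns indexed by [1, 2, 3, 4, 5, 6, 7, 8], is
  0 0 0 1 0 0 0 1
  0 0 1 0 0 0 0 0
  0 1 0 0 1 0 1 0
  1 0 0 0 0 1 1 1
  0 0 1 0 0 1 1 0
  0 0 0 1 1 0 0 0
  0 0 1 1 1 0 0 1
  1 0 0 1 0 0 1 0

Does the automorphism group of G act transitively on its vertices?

No

Vertex 2 is the only vertex of degree 1, so every automorphism fixes it; G is not vertex-transitive.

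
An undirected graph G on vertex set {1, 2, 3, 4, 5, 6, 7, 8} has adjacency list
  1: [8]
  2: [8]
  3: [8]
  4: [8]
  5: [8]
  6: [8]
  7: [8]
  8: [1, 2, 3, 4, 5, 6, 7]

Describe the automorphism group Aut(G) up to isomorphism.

Vertex 8 has degree 7 and every other vertex has degree 1, so G is the star K_{1,7} with centre 8. Any automorphism fixes the centre and permutes the 7 leaves freely, so Aut(G) ≅ S_7 of order 7! = 5040.

the symmetric group on 7 letters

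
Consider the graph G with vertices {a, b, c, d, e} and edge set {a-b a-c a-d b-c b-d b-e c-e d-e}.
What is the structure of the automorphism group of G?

D_4

Vertex b is the unique vertex of degree 4; the remaining 4 vertices each have degree 3 and induce a cycle, so G is the wheel on 5 vertices with hub b. With the hub fixed, the remaining symmetry is that of the rim cycle C_4, giving the dihedral group D_4.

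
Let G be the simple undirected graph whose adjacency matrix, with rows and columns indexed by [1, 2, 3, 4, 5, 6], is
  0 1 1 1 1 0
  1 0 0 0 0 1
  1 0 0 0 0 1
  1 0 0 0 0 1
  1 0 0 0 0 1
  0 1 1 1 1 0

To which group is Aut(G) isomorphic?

The vertices split by degree into {1, 6} (degree 4) and {2, 3, 4, 5} (degree 2); every edge runs between the two parts, so G is the complete bipartite graph K_{2,4}. The parts have unequal sizes, so no automorphism swaps them; each part is permuted independently, giving S_2 × S_4 of order 2!·4! = 48.

S_2 × S_4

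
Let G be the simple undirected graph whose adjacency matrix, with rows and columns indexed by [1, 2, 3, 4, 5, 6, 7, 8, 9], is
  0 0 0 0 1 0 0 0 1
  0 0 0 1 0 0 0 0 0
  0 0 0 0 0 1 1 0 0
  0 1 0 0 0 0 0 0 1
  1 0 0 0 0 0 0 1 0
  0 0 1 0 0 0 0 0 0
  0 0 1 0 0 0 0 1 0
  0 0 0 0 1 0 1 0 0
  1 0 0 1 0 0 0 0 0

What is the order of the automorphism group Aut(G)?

The degree sequence is [2, 1, 2, 2, 2, 1, 2, 2, 2]; the two degree-1 vertices 2 and 6 are the ends of a path, so G = P_9. A path has exactly one nontrivial symmetry — reversal — giving Aut(G) of order 2.

2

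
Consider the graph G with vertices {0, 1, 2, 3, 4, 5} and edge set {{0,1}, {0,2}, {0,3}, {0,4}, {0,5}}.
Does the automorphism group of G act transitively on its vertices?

Vertex 0 is the only vertex of degree 5, so every automorphism fixes it; G is not vertex-transitive.

No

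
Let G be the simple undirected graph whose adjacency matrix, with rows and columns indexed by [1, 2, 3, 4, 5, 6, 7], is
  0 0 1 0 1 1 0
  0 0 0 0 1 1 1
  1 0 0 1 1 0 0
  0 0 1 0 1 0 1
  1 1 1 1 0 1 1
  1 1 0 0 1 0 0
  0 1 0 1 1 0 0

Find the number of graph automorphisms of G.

12

Vertex 5 is the unique vertex of degree 6; the remaining 6 vertices each have degree 3 and induce a cycle, so G is the wheel on 7 vertices with hub 5. Every automorphism fixes the hub and acts on the rim 6-cycle, so Aut(G) ≅ Aut(C_6) = D_6 of order 12.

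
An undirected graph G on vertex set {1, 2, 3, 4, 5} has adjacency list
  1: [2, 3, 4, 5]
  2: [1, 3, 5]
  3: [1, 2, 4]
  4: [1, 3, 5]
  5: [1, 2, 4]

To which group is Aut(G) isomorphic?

D_4

Vertex 1 is the unique vertex of degree 4; the remaining 4 vertices each have degree 3 and induce a cycle, so G is the wheel on 5 vertices with hub 1. With the hub fixed, the remaining symmetry is that of the rim cycle C_4, giving the dihedral group D_4.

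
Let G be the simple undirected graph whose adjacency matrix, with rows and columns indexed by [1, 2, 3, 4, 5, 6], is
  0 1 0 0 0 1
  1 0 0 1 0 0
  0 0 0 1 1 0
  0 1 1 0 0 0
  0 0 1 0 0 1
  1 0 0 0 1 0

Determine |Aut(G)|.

12

G is 2-regular and connected on 6 vertices, i.e. the cycle C_6. The automorphisms of the 6-cycle are exactly the symmetries of a regular 6-gon: the dihedral group D_6, |D_6| = 12.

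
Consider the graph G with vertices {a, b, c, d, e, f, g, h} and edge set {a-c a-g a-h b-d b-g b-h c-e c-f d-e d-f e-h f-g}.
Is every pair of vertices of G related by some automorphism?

Yes

G is 3-regular and bipartite on 2^3 = 8 vertices with girth 4; it is the hypercube graph Q_3. The symmetry group of the 3-cube is the hyperoctahedral group B_3 = Z_2 ≀ S_3, of order 2^3·3! = 48. Under this action every vertex can be carried to every other, so G is vertex-transitive.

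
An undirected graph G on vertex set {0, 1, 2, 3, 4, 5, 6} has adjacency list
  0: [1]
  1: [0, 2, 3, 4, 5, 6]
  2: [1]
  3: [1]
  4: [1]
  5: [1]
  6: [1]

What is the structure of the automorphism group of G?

S_6

Vertex 1 has degree 6 and every other vertex has degree 1, so G is the star K_{1,6} with centre 1. Any automorphism fixes the centre and permutes the 6 leaves freely, so Aut(G) ≅ S_6 of order 6! = 720.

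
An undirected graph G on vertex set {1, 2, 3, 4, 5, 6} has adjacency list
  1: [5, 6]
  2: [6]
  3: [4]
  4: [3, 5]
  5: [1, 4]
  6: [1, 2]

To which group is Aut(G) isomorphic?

The degree sequence is [2, 1, 1, 2, 2, 2]; the two degree-1 vertices 2 and 3 are the ends of a path, so G = P_6. A path has exactly one nontrivial symmetry — reversal — giving Aut(G) of order 2.

C_2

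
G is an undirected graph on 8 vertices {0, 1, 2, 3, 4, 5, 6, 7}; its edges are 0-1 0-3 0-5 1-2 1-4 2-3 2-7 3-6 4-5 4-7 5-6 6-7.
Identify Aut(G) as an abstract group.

G is 3-regular and bipartite on 2^3 = 8 vertices with girth 4; it is the hypercube graph Q_3. Aut(Q_3) consists of the signed permutations of the 3 coordinate axes: 3! permutations times 2^3 sign flips, so |Aut| = 2^3·3! = 48.

the hyperoctahedral group B_3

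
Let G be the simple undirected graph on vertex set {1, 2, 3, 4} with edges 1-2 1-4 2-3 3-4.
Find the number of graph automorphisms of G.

8

G is 2-regular and bipartite on 2^2 = 4 vertices with girth 4; it is the hypercube graph Q_2. The symmetry group of the 2-cube is the hyperoctahedral group B_2 = Z_2 ≀ S_2, of order 2^2·2! = 8.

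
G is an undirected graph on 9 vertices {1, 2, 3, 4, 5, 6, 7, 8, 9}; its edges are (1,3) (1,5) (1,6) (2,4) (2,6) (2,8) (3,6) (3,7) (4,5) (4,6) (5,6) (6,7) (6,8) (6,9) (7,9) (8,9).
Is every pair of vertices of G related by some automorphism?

No

Vertex 6 is the only vertex of degree 8, so every automorphism fixes it; G is not vertex-transitive.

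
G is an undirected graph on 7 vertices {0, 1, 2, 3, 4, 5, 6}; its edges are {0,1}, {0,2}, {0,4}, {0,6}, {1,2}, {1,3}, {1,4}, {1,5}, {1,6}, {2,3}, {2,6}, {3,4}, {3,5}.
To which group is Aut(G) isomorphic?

The degree sequence is [4, 6, 4, 4, 3, 2, 3]. Checking the degree-preserving permutations of the vertex set shows that none except the identity preserves every edge, so Aut(G) is trivial.

1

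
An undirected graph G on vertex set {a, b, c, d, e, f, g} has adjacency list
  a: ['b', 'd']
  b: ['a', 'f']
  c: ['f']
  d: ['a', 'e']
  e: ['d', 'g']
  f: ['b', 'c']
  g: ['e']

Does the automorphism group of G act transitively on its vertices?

Automorphisms preserve degree, but G has vertices of degree 1 and vertices of degree 2; no automorphism maps one to the other, so G is not vertex-transitive.

No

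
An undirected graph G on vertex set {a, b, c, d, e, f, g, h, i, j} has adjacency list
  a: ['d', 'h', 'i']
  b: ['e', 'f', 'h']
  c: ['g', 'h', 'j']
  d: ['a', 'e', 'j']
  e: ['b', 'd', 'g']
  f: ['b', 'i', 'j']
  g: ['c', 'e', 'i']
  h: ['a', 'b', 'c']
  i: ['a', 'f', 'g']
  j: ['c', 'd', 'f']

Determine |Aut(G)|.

120

G is 3-regular on 10 vertices with no triangles and no 4-cycles (girth 5): this is the Petersen graph. Viewing the Petersen graph as the Kneser graph K(5,2) — vertices are 2-subsets of {1,…,5}, edges join disjoint pairs — its automorphisms are exactly the permutations of the 5-element set, so Aut ≅ S_5 of order 120.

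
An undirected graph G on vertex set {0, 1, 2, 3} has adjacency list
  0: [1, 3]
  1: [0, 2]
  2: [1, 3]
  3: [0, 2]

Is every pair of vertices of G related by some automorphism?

G is 2-regular and connected on 4 vertices, i.e. the cycle C_4. C_4 has 4 rotations and 4 reflections, so Aut(C_4) ≅ D_4 of order 8. Under this action every vertex can be carried to every other, so G is vertex-transitive.

Yes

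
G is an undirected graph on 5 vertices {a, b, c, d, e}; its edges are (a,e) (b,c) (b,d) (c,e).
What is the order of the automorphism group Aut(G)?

2

The degree sequence is [1, 2, 2, 1, 2]; the two degree-1 vertices a and d are the ends of a path, so G = P_5. The only nontrivial automorphism of a path is the end-to-end reflection, so Aut(G) ≅ Z_2.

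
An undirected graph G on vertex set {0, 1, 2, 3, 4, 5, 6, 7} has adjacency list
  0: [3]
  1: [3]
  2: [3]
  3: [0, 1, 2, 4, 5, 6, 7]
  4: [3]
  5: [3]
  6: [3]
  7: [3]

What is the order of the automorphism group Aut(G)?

5040

Vertex 3 has degree 7 and every other vertex has degree 1, so G is the star K_{1,7} with centre 3. The 7 leaves are pairwise interchangeable while the centre is fixed, giving Aut(G) = S_7.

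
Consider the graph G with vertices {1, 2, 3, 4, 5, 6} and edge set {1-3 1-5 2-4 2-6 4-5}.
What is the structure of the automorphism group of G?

The degree sequence is [2, 2, 1, 2, 2, 1]; the two degree-1 vertices 3 and 6 are the ends of a path, so G = P_6. A path has exactly one nontrivial symmetry — reversal — giving Aut(G) of order 2.

Z_2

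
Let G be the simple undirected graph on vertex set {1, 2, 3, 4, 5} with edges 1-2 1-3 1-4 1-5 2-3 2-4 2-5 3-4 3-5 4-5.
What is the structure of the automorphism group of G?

Every vertex has degree 4, so G is the complete graph K_5. Every bijection on the vertex set is an automorphism of K_5; hence Aut(K_5) ≅ S_5, order 120.

the symmetric group on 5 letters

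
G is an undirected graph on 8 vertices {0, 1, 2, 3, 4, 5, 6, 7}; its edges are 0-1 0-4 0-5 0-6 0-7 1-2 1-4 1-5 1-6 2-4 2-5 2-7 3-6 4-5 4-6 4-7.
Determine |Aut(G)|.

1

Degrees alone do not determine every vertex (e.g. 0 and 1 both have degree 5), but their neighbour-degree multisets differ: N(0) has degrees [3, 4, 4, 5, 6] while N(1) has degrees [4, 4, 4, 5, 6]. Repeating this refinement separates all vertices, so the only automorphism is the identity.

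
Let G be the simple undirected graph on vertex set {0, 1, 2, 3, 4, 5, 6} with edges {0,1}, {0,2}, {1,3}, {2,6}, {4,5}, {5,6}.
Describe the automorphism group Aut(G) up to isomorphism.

The degree sequence is [2, 2, 2, 1, 1, 2, 2]; the two degree-1 vertices 3 and 4 are the ends of a path, so G = P_7. The only nontrivial automorphism of a path is the end-to-end reflection, so Aut(G) ≅ Z_2.

Z_2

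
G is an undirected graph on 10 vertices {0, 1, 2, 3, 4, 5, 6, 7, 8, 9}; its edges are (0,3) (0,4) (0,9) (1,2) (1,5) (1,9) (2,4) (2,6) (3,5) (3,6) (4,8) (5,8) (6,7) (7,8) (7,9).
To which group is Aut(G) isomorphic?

the symmetric group S_5

G is 3-regular on 10 vertices with no triangles and no 4-cycles (girth 5): this is the Petersen graph. It is a classical fact that the Petersen graph has automorphism group S_5 (order 120), arising from its description as the Kneser graph K(5,2).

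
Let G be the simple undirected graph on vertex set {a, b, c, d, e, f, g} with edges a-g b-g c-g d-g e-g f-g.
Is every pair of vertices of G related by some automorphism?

Vertex g is the only vertex of degree 6, so every automorphism fixes it; G is not vertex-transitive.

No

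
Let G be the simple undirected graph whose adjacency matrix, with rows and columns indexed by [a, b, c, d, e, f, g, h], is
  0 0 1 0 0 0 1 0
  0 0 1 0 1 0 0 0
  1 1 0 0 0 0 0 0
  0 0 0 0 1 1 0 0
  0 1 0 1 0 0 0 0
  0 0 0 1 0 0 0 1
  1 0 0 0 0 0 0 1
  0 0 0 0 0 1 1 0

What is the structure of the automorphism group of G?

G is 2-regular and connected on 8 vertices, i.e. the cycle C_8. C_8 has 8 rotations and 8 reflections, so Aut(C_8) ≅ D_8 of order 16.

the dihedral group of order 16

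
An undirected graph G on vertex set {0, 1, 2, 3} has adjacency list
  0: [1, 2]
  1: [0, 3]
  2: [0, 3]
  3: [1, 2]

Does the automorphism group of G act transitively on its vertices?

G is 2-regular and bipartite on 2^2 = 4 vertices with girth 4; it is the hypercube graph Q_2. Aut(Q_2) consists of the signed permutations of the 2 coordinate axes: 2! permutations times 2^2 sign flips, so |Aut| = 2^2·2! = 8. This group acts transitively on the 4 vertices.

Yes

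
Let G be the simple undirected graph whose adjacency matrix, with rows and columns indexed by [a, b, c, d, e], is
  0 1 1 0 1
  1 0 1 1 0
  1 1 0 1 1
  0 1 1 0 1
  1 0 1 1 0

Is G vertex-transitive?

Vertex c is the only vertex of degree 4, so every automorphism fixes it; G is not vertex-transitive.

No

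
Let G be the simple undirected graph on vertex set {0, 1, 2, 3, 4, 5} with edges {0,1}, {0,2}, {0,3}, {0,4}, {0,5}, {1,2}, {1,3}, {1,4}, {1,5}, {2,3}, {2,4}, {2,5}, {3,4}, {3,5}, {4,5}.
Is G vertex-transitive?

All 6 vertices are pairwise adjacent: G = K_6. Any permutation of the 6 vertices preserves K_6, so Aut(K_6) = S_6 of order 6! = 720. This group acts transitively on the 6 vertices.

Yes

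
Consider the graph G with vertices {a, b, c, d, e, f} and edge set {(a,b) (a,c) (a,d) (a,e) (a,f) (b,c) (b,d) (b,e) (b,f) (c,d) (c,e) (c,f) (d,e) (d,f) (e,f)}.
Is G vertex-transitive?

All 6 vertices are pairwise adjacent: G = K_6. Every bijection on the vertex set is an automorphism of K_6; hence Aut(K_6) ≅ S_6, order 720. This group acts transitively on the 6 vertices.

Yes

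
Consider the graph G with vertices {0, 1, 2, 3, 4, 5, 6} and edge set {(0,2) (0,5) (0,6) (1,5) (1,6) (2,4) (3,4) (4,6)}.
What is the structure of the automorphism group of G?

The degree sequence is [3, 2, 2, 1, 3, 2, 3]. Checking the degree-preserving permutations of the vertex set shows that none except the identity preserves every edge, so Aut(G) is trivial.

{e}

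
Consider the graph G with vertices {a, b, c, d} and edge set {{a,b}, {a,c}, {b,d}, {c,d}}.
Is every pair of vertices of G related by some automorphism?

G is 2-regular and connected on 4 vertices, i.e. the cycle C_4. The automorphisms of the 4-cycle are exactly the symmetries of a regular 4-gon: the dihedral group D_4, |D_4| = 8. Under this action every vertex can be carried to every other, so G is vertex-transitive.

Yes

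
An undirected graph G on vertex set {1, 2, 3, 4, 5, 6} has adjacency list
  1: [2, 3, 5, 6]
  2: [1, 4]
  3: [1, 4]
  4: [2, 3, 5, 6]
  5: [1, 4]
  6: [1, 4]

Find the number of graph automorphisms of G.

48

The vertices split by degree into {1, 4} (degree 4) and {2, 3, 5, 6} (degree 2); every edge runs between the two parts, so G is the complete bipartite graph K_{2,4}. Automorphisms preserve the bipartition setwise (since the parts differ in size) and act as S_2 × S_4 within it; |Aut| = 48.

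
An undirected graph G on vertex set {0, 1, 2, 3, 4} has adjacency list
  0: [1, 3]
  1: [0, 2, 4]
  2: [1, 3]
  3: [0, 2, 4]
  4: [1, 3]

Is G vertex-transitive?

No

Automorphisms preserve degree, but G has vertices of degree 2 and vertices of degree 3; no automorphism maps one to the other, so G is not vertex-transitive.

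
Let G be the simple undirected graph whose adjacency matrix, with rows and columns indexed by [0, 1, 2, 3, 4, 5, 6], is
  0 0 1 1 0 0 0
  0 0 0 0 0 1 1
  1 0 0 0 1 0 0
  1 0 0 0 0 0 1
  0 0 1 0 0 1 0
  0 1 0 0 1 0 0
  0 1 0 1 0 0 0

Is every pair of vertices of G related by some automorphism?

G is 2-regular and connected on 7 vertices, i.e. the cycle C_7. The automorphisms of the 7-cycle are exactly the symmetries of a regular 7-gon: the dihedral group D_7, |D_7| = 14. Under this action every vertex can be carried to every other, so G is vertex-transitive.

Yes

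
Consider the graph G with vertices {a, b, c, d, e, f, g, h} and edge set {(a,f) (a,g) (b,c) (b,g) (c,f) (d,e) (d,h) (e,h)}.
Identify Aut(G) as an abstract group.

G has two connected components, {a, b, c, f, g} and {d, e, h}; each is 2-regular, so G = C_5 ⊔ C_3. The components are non-isomorphic (different sizes), so Aut(G) = Aut(C_3) × Aut(C_5) = D_3 × D_5 of order 6·10 = 60.

D_3 × D_5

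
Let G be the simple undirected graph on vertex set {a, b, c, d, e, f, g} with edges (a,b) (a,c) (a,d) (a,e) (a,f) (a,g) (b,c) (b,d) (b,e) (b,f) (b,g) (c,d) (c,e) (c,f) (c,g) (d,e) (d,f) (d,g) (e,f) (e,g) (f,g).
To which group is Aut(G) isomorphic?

S_7

All 7 vertices are pairwise adjacent: G = K_7. Every bijection on the vertex set is an automorphism of K_7; hence Aut(K_7) ≅ S_7, order 5040.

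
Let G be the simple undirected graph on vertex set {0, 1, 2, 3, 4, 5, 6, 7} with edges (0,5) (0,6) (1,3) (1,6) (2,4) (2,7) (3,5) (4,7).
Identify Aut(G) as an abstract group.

D_3 × D_5

G has two connected components, {0, 1, 3, 5, 6} and {2, 4, 7}; each is 2-regular, so G = C_5 ⊔ C_3. The components are non-isomorphic (different sizes), so Aut(G) = Aut(C_3) × Aut(C_5) = D_3 × D_5 of order 6·10 = 60.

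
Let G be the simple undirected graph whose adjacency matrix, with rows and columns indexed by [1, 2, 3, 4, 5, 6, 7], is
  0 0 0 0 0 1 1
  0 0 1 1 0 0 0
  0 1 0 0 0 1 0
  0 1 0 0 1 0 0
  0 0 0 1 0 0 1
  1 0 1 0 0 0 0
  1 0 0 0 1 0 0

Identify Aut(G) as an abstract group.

G is 2-regular and connected on 7 vertices, i.e. the cycle C_7. The automorphisms of the 7-cycle are exactly the symmetries of a regular 7-gon: the dihedral group D_7, |D_7| = 14.

D_7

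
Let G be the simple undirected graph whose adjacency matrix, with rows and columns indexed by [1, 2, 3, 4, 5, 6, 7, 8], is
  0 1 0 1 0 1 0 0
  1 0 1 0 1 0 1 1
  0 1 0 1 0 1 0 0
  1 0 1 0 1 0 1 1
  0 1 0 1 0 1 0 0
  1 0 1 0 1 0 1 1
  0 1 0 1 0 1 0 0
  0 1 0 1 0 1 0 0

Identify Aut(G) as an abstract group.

S_5 × S_3

The vertices split by degree into {2, 4, 6} (degree 5) and {1, 3, 5, 7, 8} (degree 3); every edge runs between the two parts, so G is the complete bipartite graph K_{3,5}. Automorphisms preserve the bipartition setwise (since the parts differ in size) and act as S_5 × S_3 within it; |Aut| = 720.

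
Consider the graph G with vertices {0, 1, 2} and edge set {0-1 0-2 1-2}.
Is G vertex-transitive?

Every vertex has degree 2, so G is the complete graph K_3. Every bijection on the vertex set is an automorphism of K_3; hence Aut(K_3) ≅ S_3, order 6. Under this action every vertex can be carried to every other, so G is vertex-transitive.

Yes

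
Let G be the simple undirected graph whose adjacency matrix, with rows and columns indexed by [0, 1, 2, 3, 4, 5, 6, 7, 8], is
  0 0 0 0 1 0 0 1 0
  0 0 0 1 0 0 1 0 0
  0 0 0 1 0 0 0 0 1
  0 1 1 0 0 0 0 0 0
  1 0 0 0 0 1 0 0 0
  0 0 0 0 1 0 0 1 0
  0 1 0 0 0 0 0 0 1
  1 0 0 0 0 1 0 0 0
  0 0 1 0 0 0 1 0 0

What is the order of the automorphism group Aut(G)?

80

G has two connected components, {1, 2, 3, 6, 8} and {0, 4, 5, 7}; each is 2-regular, so G = C_5 ⊔ C_4. No automorphism exchanges components of different sizes, hence Aut(G) is the direct product D_5 × D_4, order 80.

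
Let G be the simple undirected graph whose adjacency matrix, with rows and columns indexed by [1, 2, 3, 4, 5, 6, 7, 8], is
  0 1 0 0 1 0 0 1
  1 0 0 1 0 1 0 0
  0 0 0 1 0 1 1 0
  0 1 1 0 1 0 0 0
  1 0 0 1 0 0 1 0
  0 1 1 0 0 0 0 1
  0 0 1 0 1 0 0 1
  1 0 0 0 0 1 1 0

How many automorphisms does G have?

48

G is 3-regular and bipartite on 2^3 = 8 vertices with girth 4; it is the hypercube graph Q_3. The symmetry group of the 3-cube is the hyperoctahedral group B_3 = Z_2 ≀ S_3, of order 2^3·3! = 48.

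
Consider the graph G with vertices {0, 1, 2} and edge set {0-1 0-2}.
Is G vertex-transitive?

Vertex 0 is the only vertex of degree 2, so every automorphism fixes it; G is not vertex-transitive.

No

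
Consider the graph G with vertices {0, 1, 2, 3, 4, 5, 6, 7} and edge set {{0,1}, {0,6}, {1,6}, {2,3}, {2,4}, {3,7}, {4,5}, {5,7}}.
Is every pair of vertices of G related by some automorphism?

G has two connected components, {2, 3, 4, 5, 7} and {0, 1, 6}; each is 2-regular, so G = C_5 ⊔ C_3. The orbit of 0 under Aut(G) is {0, 1, 6}, which does not contain 2, so G is not vertex-transitive.

No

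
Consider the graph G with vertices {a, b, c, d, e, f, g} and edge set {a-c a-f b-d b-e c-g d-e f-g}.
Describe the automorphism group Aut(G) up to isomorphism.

D_3 × D_4

G has two connected components, {a, c, f, g} and {b, d, e}; each is 2-regular, so G = C_4 ⊔ C_3. No automorphism exchanges components of different sizes, hence Aut(G) is the direct product D_3 × D_4, order 48.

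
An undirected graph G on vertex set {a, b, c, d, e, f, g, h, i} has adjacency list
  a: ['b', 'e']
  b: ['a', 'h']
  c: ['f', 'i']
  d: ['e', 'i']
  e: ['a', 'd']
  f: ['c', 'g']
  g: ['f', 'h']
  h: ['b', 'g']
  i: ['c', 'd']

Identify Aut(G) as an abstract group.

G is 2-regular and connected on 9 vertices, i.e. the cycle C_9. C_9 has 9 rotations and 9 reflections, so Aut(C_9) ≅ D_9 of order 18.

D_9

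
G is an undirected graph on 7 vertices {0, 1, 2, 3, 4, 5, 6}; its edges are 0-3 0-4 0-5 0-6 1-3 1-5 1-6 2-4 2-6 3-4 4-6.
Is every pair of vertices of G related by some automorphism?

Automorphisms preserve degree, but G has vertices of degree 2 and vertices of degree 4; no automorphism maps one to the other, so G is not vertex-transitive.

No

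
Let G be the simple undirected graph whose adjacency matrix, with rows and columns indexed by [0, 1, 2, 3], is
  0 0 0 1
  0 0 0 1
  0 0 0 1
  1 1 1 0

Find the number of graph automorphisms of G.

6

Vertex 3 has degree 3 and every other vertex has degree 1, so G is the star K_{1,3} with centre 3. The 3 leaves are pairwise interchangeable while the centre is fixed, giving Aut(G) = S_3.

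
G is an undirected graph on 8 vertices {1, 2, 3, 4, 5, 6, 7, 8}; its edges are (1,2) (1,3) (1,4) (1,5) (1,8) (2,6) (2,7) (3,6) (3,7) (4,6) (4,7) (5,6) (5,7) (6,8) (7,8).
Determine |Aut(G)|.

The vertices split by degree into {1, 6, 7} (degree 5) and {2, 3, 4, 5, 8} (degree 3); every edge runs between the two parts, so G is the complete bipartite graph K_{3,5}. The parts have unequal sizes, so no automorphism swaps them; each part is permuted independently, giving S_3 × S_5 of order 3!·5! = 720.

720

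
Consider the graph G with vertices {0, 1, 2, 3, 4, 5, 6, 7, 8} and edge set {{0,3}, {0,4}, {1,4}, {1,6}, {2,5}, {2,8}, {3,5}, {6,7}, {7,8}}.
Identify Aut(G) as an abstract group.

the dihedral group of order 18

Every vertex has degree 2 and the graph is connected, so G is the 9-cycle C_9. C_9 has 9 rotations and 9 reflections, so Aut(C_9) ≅ D_9 of order 18.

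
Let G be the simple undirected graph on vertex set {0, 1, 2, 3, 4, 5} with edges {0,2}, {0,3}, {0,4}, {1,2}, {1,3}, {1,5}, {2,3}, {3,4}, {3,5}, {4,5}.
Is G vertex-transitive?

No

Vertex 3 is the only vertex of degree 5, so every automorphism fixes it; G is not vertex-transitive.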